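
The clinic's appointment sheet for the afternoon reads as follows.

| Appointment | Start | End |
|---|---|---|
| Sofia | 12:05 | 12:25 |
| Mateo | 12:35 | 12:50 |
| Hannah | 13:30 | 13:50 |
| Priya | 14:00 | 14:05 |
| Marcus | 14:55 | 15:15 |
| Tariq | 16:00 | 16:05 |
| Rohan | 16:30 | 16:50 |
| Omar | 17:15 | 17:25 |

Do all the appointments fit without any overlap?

Check each pair: they overlap iff neither finishes before the other starts.
Sorted by start: Sofia, Mateo, Hannah, Priya, Marcus, Tariq, Rohan, Omar.
Mateo starts after Sofia ends — done with Sofia.
Hannah starts after Mateo ends — done with Mateo.
Priya starts after Hannah ends — done with Hannah.
Marcus starts after Priya ends — done with Priya.
Tariq starts after Marcus ends — done with Marcus.
Rohan starts after Tariq ends — done with Tariq.
Omar starts after Rohan ends.
Every pair is clear; the schedule has no overlaps.

Yes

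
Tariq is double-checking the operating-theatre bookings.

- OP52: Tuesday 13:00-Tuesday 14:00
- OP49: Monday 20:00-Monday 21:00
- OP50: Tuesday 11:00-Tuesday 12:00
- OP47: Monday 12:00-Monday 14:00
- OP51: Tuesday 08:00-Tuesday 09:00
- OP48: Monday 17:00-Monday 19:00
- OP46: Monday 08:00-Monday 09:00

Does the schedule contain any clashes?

No

Sorted by start: OP46, OP47, OP48, OP49, OP51, OP50, OP52.
OP47 starts after OP46 ends, so nothing later overlaps OP46 either.
OP48 starts after OP47 ends, so nothing later overlaps OP47 either.
OP49 starts after OP48 ends, so nothing later overlaps OP48 either.
OP51 starts after OP49 ends, so nothing later overlaps OP49 either.
OP50 starts after OP51 ends, so nothing later overlaps OP51 either.
OP52 starts after OP50 ends.
Every pair is clear; the schedule has no overlaps.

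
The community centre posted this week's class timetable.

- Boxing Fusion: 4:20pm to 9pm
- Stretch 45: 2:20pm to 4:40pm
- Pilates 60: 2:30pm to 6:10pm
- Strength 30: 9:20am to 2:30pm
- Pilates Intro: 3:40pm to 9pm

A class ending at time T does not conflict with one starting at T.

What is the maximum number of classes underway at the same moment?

Sweep the timeline, counting +1 at each start and −1 at each end (ends before starts at a tie):
9:20am start Strength 30 → 1
2:20pm start Stretch 45 → 2
2:30pm end Strength 30 → 1
2:30pm start Pilates 60 → 2
3:40pm start Pilates Intro → 3
4:20pm start Boxing Fusion → 4
4:40pm end Stretch 45 → 3
6:10pm end Pilates 60 → 2
9pm end Boxing Fusion → 1
9pm end Pilates Intro → 0
Peak is 4, at 4:20pm (Boxing Fusion, Pilates 60, Pilates Intro, Stretch 45).

4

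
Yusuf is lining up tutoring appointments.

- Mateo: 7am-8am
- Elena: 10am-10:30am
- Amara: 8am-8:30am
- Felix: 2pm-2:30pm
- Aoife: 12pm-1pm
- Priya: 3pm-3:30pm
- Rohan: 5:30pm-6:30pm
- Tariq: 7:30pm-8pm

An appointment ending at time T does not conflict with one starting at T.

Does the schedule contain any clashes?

Sorted by start: Mateo, Amara, Elena, Aoife, Felix, Priya, Rohan, Tariq.
Amara starts exactly when Mateo ends (back-to-back, no overlap); Mateo is clear from here.
Elena starts after Amara ends; Amara is clear from here.
Aoife starts after Elena ends; Elena is clear from here.
Felix starts after Aoife ends; Aoife is clear from here.
Priya starts after Felix ends; Felix is clear from here.
Rohan starts after Priya ends; Priya is clear from here.
Tariq starts after Rohan ends.
Every pair is clear; the schedule has no overlaps.

No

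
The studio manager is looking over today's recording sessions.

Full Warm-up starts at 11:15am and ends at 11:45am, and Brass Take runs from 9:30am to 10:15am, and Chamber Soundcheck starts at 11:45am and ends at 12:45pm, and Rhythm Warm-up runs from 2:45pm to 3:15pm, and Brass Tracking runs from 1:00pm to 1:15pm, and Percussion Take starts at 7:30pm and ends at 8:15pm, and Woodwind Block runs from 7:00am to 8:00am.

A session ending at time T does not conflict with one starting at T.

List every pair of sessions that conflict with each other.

none

Check each pair: they overlap iff neither finishes before the other starts.
Sorted by start: Woodwind Block, Brass Take, Full Warm-up, Chamber Soundcheck, Brass Tracking, Rhythm Warm-up, Percussion Take.
Brass Take starts after Woodwind Block ends, so Woodwind Block has no further overlaps.
Full Warm-up starts after Brass Take ends, so Brass Take has no further overlaps.
Chamber Soundcheck starts exactly when Full Warm-up ends (back-to-back, no overlap), so Full Warm-up has no further overlaps.
Brass Tracking starts after Chamber Soundcheck ends, so Chamber Soundcheck has no further overlaps.
Rhythm Warm-up starts after Brass Tracking ends, so Brass Tracking has no further overlaps.
Percussion Take starts after Rhythm Warm-up ends.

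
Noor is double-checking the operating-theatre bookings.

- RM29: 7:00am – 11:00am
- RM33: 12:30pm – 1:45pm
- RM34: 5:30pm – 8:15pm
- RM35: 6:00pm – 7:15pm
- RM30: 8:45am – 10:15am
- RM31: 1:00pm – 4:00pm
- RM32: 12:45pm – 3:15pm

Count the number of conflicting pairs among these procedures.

5

Sorted by start: RM29, RM30, RM33, RM32, RM31, RM34, RM35.
RM30 starts before RM29 ends → RM29 and RM30 overlap.
RM33 starts after RM29 ends — done with RM29.
RM33 starts after RM30 ends — done with RM30.
RM32 starts before RM33 ends → RM33 and RM32 overlap.
RM31 starts before RM33 ends → RM33 and RM31 overlap.
RM34 starts after RM33 ends — done with RM33.
RM31 starts before RM32 ends → RM32 and RM31 overlap.
RM34 starts after RM32 ends — done with RM32.
RM34 starts after RM31 ends — done with RM31.
RM35 starts before RM34 ends → RM34 and RM35 overlap.
Overlapping pairs: RM29 & RM30, RM31 & RM32, RM31 & RM33, RM32 & RM33, RM34 & RM35 — 5 in total.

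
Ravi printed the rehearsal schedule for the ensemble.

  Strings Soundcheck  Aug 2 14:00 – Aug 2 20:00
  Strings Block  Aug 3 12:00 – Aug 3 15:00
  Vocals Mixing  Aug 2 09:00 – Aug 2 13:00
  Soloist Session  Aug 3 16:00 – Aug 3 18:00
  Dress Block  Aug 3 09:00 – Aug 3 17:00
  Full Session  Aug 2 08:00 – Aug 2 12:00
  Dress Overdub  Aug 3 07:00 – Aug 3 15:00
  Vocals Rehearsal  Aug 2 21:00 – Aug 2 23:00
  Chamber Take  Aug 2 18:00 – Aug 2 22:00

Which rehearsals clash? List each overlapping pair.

Chamber Take & Strings Soundcheck, Chamber Take & Vocals Rehearsal, Dress Block & Dress Overdub, Dress Block & Soloist Session, Dress Block & Strings Block, Dress Overdub & Strings Block, Full Session & Vocals Mixing

Two intervals overlap when each starts before the other ends.
Sorted by start: Full Session, Vocals Mixing, Strings Soundcheck, Chamber Take, Vocals Rehearsal, Dress Overdub, Dress Block, Strings Block, Soloist Session.
Vocals Mixing starts before Full Session ends → Full Session and Vocals Mixing overlap.
Strings Soundcheck starts after Full Session ends; Full Session is clear from here.
Strings Soundcheck starts after Vocals Mixing ends; Vocals Mixing is clear from here.
Chamber Take starts before Strings Soundcheck ends → Strings Soundcheck and Chamber Take overlap.
Vocals Rehearsal starts after Strings Soundcheck ends; Strings Soundcheck is clear from here.
Vocals Rehearsal starts before Chamber Take ends → Chamber Take and Vocals Rehearsal overlap.
Dress Overdub starts after Chamber Take ends; Chamber Take is clear from here.
Dress Overdub starts after Vocals Rehearsal ends; Vocals Rehearsal is clear from here.
Dress Block starts before Dress Overdub ends → Dress Overdub and Dress Block overlap.
Strings Block starts before Dress Overdub ends → Dress Overdub and Strings Block overlap.
Soloist Session starts after Dress Overdub ends.
Strings Block starts before Dress Block ends → Dress Block and Strings Block overlap.
Soloist Session starts before Dress Block ends → Dress Block and Soloist Session overlap.
Soloist Session starts after Strings Block ends.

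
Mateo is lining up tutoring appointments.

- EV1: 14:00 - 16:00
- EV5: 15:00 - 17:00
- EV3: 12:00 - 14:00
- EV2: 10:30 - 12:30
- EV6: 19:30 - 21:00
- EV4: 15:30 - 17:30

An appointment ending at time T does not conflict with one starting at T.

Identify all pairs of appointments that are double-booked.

EV1 & EV4, EV1 & EV5, EV2 & EV3, EV4 & EV5

Sorted by start: EV2, EV3, EV1, EV5, EV4, EV6.
EV3 starts before EV2 ends → EV2 and EV3 overlap.
EV1 starts after EV2 ends — done with EV2.
EV1 starts exactly when EV3 ends (back-to-back, no overlap) — done with EV3.
EV5 starts before EV1 ends → EV1 and EV5 overlap.
EV4 starts before EV1 ends → EV1 and EV4 overlap.
EV6 starts after EV1 ends.
EV4 starts before EV5 ends → EV5 and EV4 overlap.
EV6 starts after EV5 ends.
EV6 starts after EV4 ends.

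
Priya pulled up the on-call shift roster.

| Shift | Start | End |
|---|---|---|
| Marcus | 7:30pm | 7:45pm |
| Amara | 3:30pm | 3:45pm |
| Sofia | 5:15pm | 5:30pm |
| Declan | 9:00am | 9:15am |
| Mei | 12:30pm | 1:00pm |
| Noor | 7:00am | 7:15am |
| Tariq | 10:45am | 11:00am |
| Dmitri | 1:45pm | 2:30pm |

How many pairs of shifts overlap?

Check each pair: they overlap iff neither finishes before the other starts.
Sorted by start: Noor, Declan, Tariq, Mei, Dmitri, Amara, Sofia, Marcus.
Declan starts after Noor ends, so nothing later overlaps Noor either.
Tariq starts after Declan ends, so nothing later overlaps Declan either.
Mei starts after Tariq ends, so nothing later overlaps Tariq either.
Dmitri starts after Mei ends, so nothing later overlaps Mei either.
Amara starts after Dmitri ends, so nothing later overlaps Dmitri either.
Sofia starts after Amara ends, so nothing later overlaps Amara either.
Marcus starts after Sofia ends.
No pair overlaps.

0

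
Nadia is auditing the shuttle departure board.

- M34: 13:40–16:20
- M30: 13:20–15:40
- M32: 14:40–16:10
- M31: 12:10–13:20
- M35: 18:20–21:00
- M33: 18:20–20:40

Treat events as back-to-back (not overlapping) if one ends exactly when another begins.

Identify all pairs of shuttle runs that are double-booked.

Sorted by start: M31, M30, M34, M32, M33, M35.
M30 starts exactly when M31 ends (back-to-back, no overlap); M31 is clear from here.
M34 starts before M30 ends → M30 and M34 overlap.
M32 starts before M30 ends → M30 and M32 overlap.
M33 starts after M30 ends; M30 is clear from here.
M32 starts before M34 ends → M34 and M32 overlap.
M33 starts after M34 ends; M34 is clear from here.
M33 starts after M32 ends; M32 is clear from here.
M35 starts before M33 ends → M33 and M35 overlap.

M30 & M32, M30 & M34, M32 & M34, M33 & M35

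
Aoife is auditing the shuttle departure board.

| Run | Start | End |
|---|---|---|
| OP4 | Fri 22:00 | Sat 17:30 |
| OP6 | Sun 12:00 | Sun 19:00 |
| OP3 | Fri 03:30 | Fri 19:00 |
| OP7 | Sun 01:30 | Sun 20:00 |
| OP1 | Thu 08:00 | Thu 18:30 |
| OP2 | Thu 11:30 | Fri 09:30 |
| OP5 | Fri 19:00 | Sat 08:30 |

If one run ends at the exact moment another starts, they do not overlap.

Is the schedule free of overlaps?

No

Sorted by start: OP1, OP2, OP3, OP5, OP4, OP7, OP6.
OP2 starts before OP1 ends → OP1 and OP2 overlap.
That's a conflict, so the schedule is not conflict-free.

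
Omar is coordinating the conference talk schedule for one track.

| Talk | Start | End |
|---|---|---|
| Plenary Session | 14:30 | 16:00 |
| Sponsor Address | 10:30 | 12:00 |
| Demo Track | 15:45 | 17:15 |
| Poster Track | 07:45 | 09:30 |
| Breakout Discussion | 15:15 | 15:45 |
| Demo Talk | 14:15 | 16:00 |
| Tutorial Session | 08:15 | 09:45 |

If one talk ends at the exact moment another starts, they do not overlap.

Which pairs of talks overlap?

Check each pair: they overlap iff neither finishes before the other starts.
Sorted by start: Poster Track, Tutorial Session, Sponsor Address, Demo Talk, Plenary Session, Breakout Discussion, Demo Track.
Tutorial Session starts before Poster Track ends → Poster Track and Tutorial Session overlap.
Sponsor Address starts after Poster Track ends, so nothing later overlaps Poster Track either.
Sponsor Address starts after Tutorial Session ends, so nothing later overlaps Tutorial Session either.
Demo Talk starts after Sponsor Address ends, so nothing later overlaps Sponsor Address either.
Plenary Session starts before Demo Talk ends → Demo Talk and Plenary Session overlap.
Breakout Discussion starts before Demo Talk ends → Demo Talk and Breakout Discussion overlap.
Demo Track starts before Demo Talk ends → Demo Talk and Demo Track overlap.
Breakout Discussion starts before Plenary Session ends → Plenary Session and Breakout Discussion overlap.
Demo Track starts before Plenary Session ends → Plenary Session and Demo Track overlap.
Demo Track starts exactly when Breakout Discussion ends (back-to-back, no overlap).

Breakout Discussion & Demo Talk, Breakout Discussion & Plenary Session, Demo Talk & Demo Track, Demo Talk & Plenary Session, Demo Track & Plenary Session, Poster Track & Tutorial Session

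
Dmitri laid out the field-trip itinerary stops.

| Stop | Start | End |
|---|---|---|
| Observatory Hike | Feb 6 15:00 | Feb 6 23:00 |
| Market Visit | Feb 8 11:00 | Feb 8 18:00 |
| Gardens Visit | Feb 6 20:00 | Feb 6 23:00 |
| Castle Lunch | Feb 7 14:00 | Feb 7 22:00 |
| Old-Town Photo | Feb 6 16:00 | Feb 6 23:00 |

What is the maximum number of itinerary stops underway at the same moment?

Walk through starts and ends in time order (an end at T is processed before a start at T):
Feb 6 15:00 start Observatory Hike → 1
Feb 6 16:00 start Old-Town Photo → 2
Feb 6 20:00 start Gardens Visit → 3
Feb 6 23:00 end Gardens Visit → 2
Feb 6 23:00 end Observatory Hike → 1
Feb 6 23:00 end Old-Town Photo → 0
Feb 7 14:00 start Castle Lunch → 1
Feb 7 22:00 end Castle Lunch → 0
Feb 8 11:00 start Market Visit → 1
Feb 8 18:00 end Market Visit → 0
Peak is 3, at Feb 6 20:00 (Gardens Visit, Observatory Hike, Old-Town Photo).

3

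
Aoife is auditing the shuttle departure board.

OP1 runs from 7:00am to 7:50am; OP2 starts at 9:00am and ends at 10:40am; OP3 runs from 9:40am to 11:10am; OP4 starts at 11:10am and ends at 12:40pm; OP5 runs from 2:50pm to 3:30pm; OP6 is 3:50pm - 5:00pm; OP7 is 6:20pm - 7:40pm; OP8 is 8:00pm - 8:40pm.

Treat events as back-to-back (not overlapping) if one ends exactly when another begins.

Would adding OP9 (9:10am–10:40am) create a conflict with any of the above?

OP1: ends 7:50am at or before OP9 starts 9:10am → clear.
OP2: starts 9:00am before OP9 ends 10:40am, and ends 10:40am after OP9 starts 9:10am → overlap.
OP3: starts 9:40am before OP9 ends 10:40am, and ends 11:10am after OP9 starts 9:10am → overlap.
OP4: starts 11:10am at or after OP9 ends 10:40am → clear.
OP5: starts 2:50pm at or after OP9 ends 10:40am → clear.
OP6: starts 3:50pm at or after OP9 ends 10:40am → clear.
OP7: starts 6:20pm at or after OP9 ends 10:40am → clear.
OP8: starts 8:00pm at or after OP9 ends 10:40am → clear.
OP9 overlaps OP2, OP3.

Yes — it overlaps OP2, OP3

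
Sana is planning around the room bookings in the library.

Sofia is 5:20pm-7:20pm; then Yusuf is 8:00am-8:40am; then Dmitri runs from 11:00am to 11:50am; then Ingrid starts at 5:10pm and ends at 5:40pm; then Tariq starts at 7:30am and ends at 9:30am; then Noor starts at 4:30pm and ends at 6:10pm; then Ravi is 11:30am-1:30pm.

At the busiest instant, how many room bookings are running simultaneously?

3

Walk through starts and ends in time order (an end at T is processed before a start at T):
7:30am start Tariq → 1
8:00am start Yusuf → 2
8:40am end Yusuf → 1
9:30am end Tariq → 0
11:00am start Dmitri → 1
11:30am start Ravi → 2
11:50am end Dmitri → 1
1:30pm end Ravi → 0
4:30pm start Noor → 1
5:10pm start Ingrid → 2
5:20pm start Sofia → 3
5:40pm end Ingrid → 2
6:10pm end Noor → 1
7:20pm end Sofia → 0
Peak is 3, at 5:20pm (Ingrid, Noor, Sofia).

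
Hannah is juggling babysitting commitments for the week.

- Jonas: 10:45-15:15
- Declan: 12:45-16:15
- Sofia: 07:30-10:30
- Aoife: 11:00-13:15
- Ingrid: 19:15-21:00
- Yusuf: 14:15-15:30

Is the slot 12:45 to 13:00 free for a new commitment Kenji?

No — it overlaps Aoife, Declan, Jonas

Sofia: ends 10:30 at or before Kenji starts 12:45 → clear.
Jonas: starts 10:45 before Kenji ends 13:00, and ends 15:15 after Kenji starts 12:45 → overlap.
Aoife: starts 11:00 before Kenji ends 13:00, and ends 13:15 after Kenji starts 12:45 → overlap.
Declan: starts 12:45 before Kenji ends 13:00, and ends 16:15 after Kenji starts 12:45 → overlap.
Yusuf: starts 14:15 at or after Kenji ends 13:00 → clear.
Ingrid: starts 19:15 at or after Kenji ends 13:00 → clear.
Kenji overlaps Jonas, Declan, Aoife.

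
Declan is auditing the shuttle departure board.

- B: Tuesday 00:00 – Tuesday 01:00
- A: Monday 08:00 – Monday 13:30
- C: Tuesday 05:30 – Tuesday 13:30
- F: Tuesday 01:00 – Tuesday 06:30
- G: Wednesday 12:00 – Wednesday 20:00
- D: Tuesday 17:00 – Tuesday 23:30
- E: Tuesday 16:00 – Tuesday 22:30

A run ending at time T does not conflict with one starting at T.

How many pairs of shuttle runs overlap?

2

Two intervals overlap when each starts before the other ends.
Sorted by start: A, B, F, C, E, D, G.
B starts after A ends, so A has no further overlaps.
F starts exactly when B ends (back-to-back, no overlap), so B has no further overlaps.
C starts before F ends → F and C overlap.
E starts after F ends, so F has no further overlaps.
E starts after C ends, so C has no further overlaps.
D starts before E ends → E and D overlap.
G starts after E ends.
G starts after D ends.
Overlapping pairs: C & F, D & E — 2 in total.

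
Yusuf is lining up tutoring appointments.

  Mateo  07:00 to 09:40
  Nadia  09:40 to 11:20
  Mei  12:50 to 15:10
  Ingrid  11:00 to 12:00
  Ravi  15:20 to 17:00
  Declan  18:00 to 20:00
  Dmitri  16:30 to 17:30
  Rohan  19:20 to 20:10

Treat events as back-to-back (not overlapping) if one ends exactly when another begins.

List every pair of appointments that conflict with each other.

Declan & Rohan, Dmitri & Ravi, Ingrid & Nadia

Sorted by start: Mateo, Nadia, Ingrid, Mei, Ravi, Dmitri, Declan, Rohan.
Nadia starts exactly when Mateo ends (back-to-back, no overlap), so nothing later overlaps Mateo either.
Ingrid starts before Nadia ends → Nadia and Ingrid overlap.
Mei starts after Nadia ends, so nothing later overlaps Nadia either.
Mei starts after Ingrid ends, so nothing later overlaps Ingrid either.
Ravi starts after Mei ends, so nothing later overlaps Mei either.
Dmitri starts before Ravi ends → Ravi and Dmitri overlap.
Declan starts after Ravi ends, so nothing later overlaps Ravi either.
Declan starts after Dmitri ends, so nothing later overlaps Dmitri either.
Rohan starts before Declan ends → Declan and Rohan overlap.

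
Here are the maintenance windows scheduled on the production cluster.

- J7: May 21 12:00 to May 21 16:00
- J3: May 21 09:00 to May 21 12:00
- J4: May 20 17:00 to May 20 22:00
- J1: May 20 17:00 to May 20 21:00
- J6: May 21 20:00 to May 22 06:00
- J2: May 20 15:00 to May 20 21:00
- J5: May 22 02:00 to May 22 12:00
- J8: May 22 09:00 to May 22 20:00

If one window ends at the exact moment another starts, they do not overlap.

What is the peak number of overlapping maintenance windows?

3

Walk through starts and ends in time order (an end at T is processed before a start at T):
May 20 15:00 start J2 → 1
May 20 17:00 start J1 → 2
May 20 17:00 start J4 → 3
May 20 21:00 end J1 → 2
May 20 21:00 end J2 → 1
May 20 22:00 end J4 → 0
May 21 09:00 start J3 → 1
May 21 12:00 end J3 → 0
May 21 12:00 start J7 → 1
May 21 16:00 end J7 → 0
May 21 20:00 start J6 → 1
May 22 02:00 start J5 → 2
May 22 06:00 end J6 → 1
May 22 09:00 start J8 → 2
May 22 12:00 end J5 → 1
May 22 20:00 end J8 → 0
Peak is 3, at May 20 17:00 (J1, J2, J4).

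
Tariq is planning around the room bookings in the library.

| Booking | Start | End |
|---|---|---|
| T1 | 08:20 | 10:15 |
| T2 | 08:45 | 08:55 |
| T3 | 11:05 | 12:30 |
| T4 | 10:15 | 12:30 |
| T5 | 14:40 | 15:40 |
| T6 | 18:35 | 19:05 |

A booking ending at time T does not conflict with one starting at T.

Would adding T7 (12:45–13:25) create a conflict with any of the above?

T1: ends 10:15 at or before T7 starts 12:45 → clear.
T2: ends 08:55 at or before T7 starts 12:45 → clear.
T4: ends 12:30 at or before T7 starts 12:45 → clear.
T3: ends 12:30 at or before T7 starts 12:45 → clear.
T5: starts 14:40 at or after T7 ends 13:25 → clear.
T6: starts 18:35 at or after T7 ends 13:25 → clear.

No — it doesn't clash with anything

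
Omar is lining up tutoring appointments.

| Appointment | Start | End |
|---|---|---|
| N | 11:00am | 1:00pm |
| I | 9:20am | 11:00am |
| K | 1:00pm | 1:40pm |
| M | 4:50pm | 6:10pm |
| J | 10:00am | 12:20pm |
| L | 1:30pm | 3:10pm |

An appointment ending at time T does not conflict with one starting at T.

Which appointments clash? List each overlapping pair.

I & J, J & N, K & L

Sorted by start: I, J, N, K, L, M.
J starts before I ends → I and J overlap.
N starts exactly when I ends (back-to-back, no overlap), so I has no further overlaps.
N starts before J ends → J and N overlap.
K starts after J ends, so J has no further overlaps.
K starts exactly when N ends (back-to-back, no overlap), so N has no further overlaps.
L starts before K ends → K and L overlap.
M starts after K ends.
M starts after L ends.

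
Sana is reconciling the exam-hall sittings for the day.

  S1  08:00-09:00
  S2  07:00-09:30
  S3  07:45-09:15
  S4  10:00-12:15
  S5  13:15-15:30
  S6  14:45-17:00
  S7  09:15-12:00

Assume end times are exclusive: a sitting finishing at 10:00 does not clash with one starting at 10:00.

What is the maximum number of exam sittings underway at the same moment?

Sort all start/end points and keep a running count:
07:00 start S2 → 1
07:45 start S3 → 2
08:00 start S1 → 3
09:00 end S1 → 2
09:15 end S3 → 1
09:15 start S7 → 2
09:30 end S2 → 1
10:00 start S4 → 2
12:00 end S7 → 1
12:15 end S4 → 0
13:15 start S5 → 1
14:45 start S6 → 2
15:30 end S5 → 1
17:00 end S6 → 0
Peak is 3, at 08:00 (S1, S2, S3).

3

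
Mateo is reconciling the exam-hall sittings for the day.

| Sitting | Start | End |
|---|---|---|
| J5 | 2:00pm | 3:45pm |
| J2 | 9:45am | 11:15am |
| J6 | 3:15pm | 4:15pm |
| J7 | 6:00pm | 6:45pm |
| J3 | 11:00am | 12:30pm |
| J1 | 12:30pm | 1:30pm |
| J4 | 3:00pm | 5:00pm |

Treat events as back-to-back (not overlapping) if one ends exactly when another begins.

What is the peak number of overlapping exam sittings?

3

Walk through starts and ends in time order (an end at T is processed before a start at T):
9:45am start J2 → 1
11:00am start J3 → 2
11:15am end J2 → 1
12:30pm end J3 → 0
12:30pm start J1 → 1
1:30pm end J1 → 0
2:00pm start J5 → 1
3:00pm start J4 → 2
3:15pm start J6 → 3
3:45pm end J5 → 2
4:15pm end J6 → 1
5:00pm end J4 → 0
6:00pm start J7 → 1
6:45pm end J7 → 0
Peak is 3, at 3:15pm (J4, J5, J6).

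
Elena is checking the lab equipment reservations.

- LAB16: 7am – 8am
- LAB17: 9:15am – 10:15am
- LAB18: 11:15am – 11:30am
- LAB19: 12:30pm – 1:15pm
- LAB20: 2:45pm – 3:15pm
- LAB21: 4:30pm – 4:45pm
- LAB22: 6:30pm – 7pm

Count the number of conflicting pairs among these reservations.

0

Sorted by start: LAB16, LAB17, LAB18, LAB19, LAB20, LAB21, LAB22.
LAB17 starts after LAB16 ends — done with LAB16.
LAB18 starts after LAB17 ends — done with LAB17.
LAB19 starts after LAB18 ends — done with LAB18.
LAB20 starts after LAB19 ends — done with LAB19.
LAB21 starts after LAB20 ends — done with LAB20.
LAB22 starts after LAB21 ends.
No pair overlaps.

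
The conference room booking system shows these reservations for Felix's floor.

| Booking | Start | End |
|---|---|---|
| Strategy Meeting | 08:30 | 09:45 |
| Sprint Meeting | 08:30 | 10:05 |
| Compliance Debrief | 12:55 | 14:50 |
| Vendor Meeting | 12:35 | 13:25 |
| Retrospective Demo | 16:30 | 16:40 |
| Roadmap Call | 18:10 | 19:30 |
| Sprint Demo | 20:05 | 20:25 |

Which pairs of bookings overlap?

Sorted by start: Strategy Meeting, Sprint Meeting, Vendor Meeting, Compliance Debrief, Retrospective Demo, Roadmap Call, Sprint Demo.
Sprint Meeting starts before Strategy Meeting ends → Strategy Meeting and Sprint Meeting overlap.
Vendor Meeting starts after Strategy Meeting ends, so nothing later overlaps Strategy Meeting either.
Vendor Meeting starts after Sprint Meeting ends, so nothing later overlaps Sprint Meeting either.
Compliance Debrief starts before Vendor Meeting ends → Vendor Meeting and Compliance Debrief overlap.
Retrospective Demo starts after Vendor Meeting ends, so nothing later overlaps Vendor Meeting either.
Retrospective Demo starts after Compliance Debrief ends, so nothing later overlaps Compliance Debrief either.
Roadmap Call starts after Retrospective Demo ends, so nothing later overlaps Retrospective Demo either.
Sprint Demo starts after Roadmap Call ends.

Compliance Debrief & Vendor Meeting, Sprint Meeting & Strategy Meeting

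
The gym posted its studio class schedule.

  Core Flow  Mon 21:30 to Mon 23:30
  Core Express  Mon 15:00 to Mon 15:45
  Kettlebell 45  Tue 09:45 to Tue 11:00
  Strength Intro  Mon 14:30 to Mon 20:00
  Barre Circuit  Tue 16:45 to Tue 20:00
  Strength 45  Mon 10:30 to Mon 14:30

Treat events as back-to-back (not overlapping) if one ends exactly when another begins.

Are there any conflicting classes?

Sorted by start: Strength 45, Strength Intro, Core Express, Core Flow, Kettlebell 45, Barre Circuit.
Strength Intro starts exactly when Strength 45 ends (back-to-back, no overlap), so nothing later overlaps Strength 45 either.
Core Express starts before Strength Intro ends → Strength Intro and Core Express overlap.
That's a conflict, so the schedule is not conflict-free.

Yes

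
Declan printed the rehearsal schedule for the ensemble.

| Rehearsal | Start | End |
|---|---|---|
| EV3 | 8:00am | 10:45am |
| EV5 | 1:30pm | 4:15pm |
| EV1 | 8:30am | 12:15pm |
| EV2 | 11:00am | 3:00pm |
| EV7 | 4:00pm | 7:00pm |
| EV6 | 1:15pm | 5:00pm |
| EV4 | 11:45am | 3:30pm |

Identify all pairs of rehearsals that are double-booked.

EV1 & EV2, EV1 & EV3, EV1 & EV4, EV2 & EV4, EV2 & EV5, EV2 & EV6, EV4 & EV5, EV4 & EV6, EV5 & EV6, EV5 & EV7, EV6 & EV7

Sorted by start: EV3, EV1, EV2, EV4, EV6, EV5, EV7.
EV1 starts before EV3 ends → EV3 and EV1 overlap.
EV2 starts after EV3 ends; EV3 is clear from here.
EV2 starts before EV1 ends → EV1 and EV2 overlap.
EV4 starts before EV1 ends → EV1 and EV4 overlap.
EV6 starts after EV1 ends; EV1 is clear from here.
EV4 starts before EV2 ends → EV2 and EV4 overlap.
EV6 starts before EV2 ends → EV2 and EV6 overlap.
EV5 starts before EV2 ends → EV2 and EV5 overlap.
EV7 starts after EV2 ends.
EV6 starts before EV4 ends → EV4 and EV6 overlap.
EV5 starts before EV4 ends → EV4 and EV5 overlap.
EV7 starts after EV4 ends.
EV5 starts before EV6 ends → EV6 and EV5 overlap.
EV7 starts before EV6 ends → EV6 and EV7 overlap.
EV7 starts before EV5 ends → EV5 and EV7 overlap.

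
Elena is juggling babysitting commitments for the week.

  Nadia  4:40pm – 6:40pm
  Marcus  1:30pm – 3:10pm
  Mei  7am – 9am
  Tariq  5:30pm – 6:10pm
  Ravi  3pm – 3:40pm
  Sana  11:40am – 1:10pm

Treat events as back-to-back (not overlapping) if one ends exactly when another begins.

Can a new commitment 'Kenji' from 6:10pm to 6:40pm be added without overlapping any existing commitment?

Mei: ends 9am at or before Kenji starts 6:10pm → clear.
Sana: ends 1:10pm at or before Kenji starts 6:10pm → clear.
Marcus: ends 3:10pm at or before Kenji starts 6:10pm → clear.
Ravi: ends 3:40pm at or before Kenji starts 6:10pm → clear.
Nadia: starts 4:40pm before Kenji ends 6:40pm, and ends 6:40pm after Kenji starts 6:10pm → overlap.
Tariq: ends 6:10pm at or before Kenji starts 6:10pm → clear.
Kenji overlaps Nadia.

No — it overlaps Nadia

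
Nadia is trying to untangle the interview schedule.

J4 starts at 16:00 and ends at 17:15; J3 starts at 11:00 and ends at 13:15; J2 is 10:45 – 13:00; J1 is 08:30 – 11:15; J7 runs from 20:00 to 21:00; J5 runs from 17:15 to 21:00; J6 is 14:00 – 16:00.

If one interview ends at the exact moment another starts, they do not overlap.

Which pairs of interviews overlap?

J1 & J2, J1 & J3, J2 & J3, J5 & J7

Two intervals overlap when each starts before the other ends.
Sorted by start: J1, J2, J3, J6, J4, J5, J7.
J2 starts before J1 ends → J1 and J2 overlap.
J3 starts before J1 ends → J1 and J3 overlap.
J6 starts after J1 ends, so nothing later overlaps J1 either.
J3 starts before J2 ends → J2 and J3 overlap.
J6 starts after J2 ends, so nothing later overlaps J2 either.
J6 starts after J3 ends, so nothing later overlaps J3 either.
J4 starts exactly when J6 ends (back-to-back, no overlap), so nothing later overlaps J6 either.
J5 starts exactly when J4 ends (back-to-back, no overlap), so nothing later overlaps J4 either.
J7 starts before J5 ends → J5 and J7 overlap.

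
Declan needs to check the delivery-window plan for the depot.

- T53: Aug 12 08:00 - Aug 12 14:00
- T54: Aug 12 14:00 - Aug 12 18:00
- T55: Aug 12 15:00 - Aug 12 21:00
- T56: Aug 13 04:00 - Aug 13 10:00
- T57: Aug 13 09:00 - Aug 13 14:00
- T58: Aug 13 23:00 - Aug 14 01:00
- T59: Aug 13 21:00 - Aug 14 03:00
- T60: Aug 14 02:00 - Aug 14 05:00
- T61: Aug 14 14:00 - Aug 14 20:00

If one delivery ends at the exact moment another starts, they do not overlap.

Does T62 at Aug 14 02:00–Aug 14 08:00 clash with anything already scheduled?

T53: ends Aug 12 14:00 at or before T62 starts Aug 14 02:00 → clear.
T54: ends Aug 12 18:00 at or before T62 starts Aug 14 02:00 → clear.
T55: ends Aug 12 21:00 at or before T62 starts Aug 14 02:00 → clear.
T56: ends Aug 13 10:00 at or before T62 starts Aug 14 02:00 → clear.
T57: ends Aug 13 14:00 at or before T62 starts Aug 14 02:00 → clear.
T59: starts Aug 13 21:00 before T62 ends Aug 14 08:00, and ends Aug 14 03:00 after T62 starts Aug 14 02:00 → overlap.
T58: ends Aug 14 01:00 at or before T62 starts Aug 14 02:00 → clear.
T60: starts Aug 14 02:00 before T62 ends Aug 14 08:00, and ends Aug 14 05:00 after T62 starts Aug 14 02:00 → overlap.
T61: starts Aug 14 14:00 at or after T62 ends Aug 14 08:00 → clear.
T62 overlaps T59, T60.

Yes — it overlaps T59, T60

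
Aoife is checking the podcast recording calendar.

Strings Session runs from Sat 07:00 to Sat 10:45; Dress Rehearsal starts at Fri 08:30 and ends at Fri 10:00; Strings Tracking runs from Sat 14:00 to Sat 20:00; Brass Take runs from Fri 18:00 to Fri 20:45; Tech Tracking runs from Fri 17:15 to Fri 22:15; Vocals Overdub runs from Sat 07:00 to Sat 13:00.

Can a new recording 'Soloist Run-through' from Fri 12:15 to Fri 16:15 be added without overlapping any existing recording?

Yes — the slot is free

Dress Rehearsal: ends Fri 10:00 at or before Soloist Run-through starts Fri 12:15 → clear.
Tech Tracking: starts Fri 17:15 at or after Soloist Run-through ends Fri 16:15 → clear.
Brass Take: starts Fri 18:00 at or after Soloist Run-through ends Fri 16:15 → clear.
Strings Session: starts Sat 07:00 at or after Soloist Run-through ends Fri 16:15 → clear.
Vocals Overdub: starts Sat 07:00 at or after Soloist Run-through ends Fri 16:15 → clear.
Strings Tracking: starts Sat 14:00 at or after Soloist Run-through ends Fri 16:15 → clear.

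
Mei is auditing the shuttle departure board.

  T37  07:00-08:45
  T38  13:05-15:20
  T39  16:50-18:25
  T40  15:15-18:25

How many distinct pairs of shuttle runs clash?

Sorted by start: T37, T38, T40, T39.
T38 starts after T37 ends, so T37 has no further overlaps.
T40 starts before T38 ends → T38 and T40 overlap.
T39 starts after T38 ends.
T39 starts before T40 ends → T40 and T39 overlap.
Overlapping pairs: T38 & T40, T39 & T40 — 2 in total.

2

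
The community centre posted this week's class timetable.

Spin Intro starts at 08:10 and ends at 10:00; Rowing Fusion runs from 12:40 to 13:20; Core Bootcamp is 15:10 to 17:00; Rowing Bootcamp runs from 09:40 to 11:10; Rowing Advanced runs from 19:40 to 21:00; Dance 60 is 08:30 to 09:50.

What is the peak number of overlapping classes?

3

Sweep the timeline, counting +1 at each start and −1 at each end (ends before starts at a tie):
08:10 start Spin Intro → 1
08:30 start Dance 60 → 2
09:40 start Rowing Bootcamp → 3
09:50 end Dance 60 → 2
10:00 end Spin Intro → 1
11:10 end Rowing Bootcamp → 0
12:40 start Rowing Fusion → 1
13:20 end Rowing Fusion → 0
15:10 start Core Bootcamp → 1
17:00 end Core Bootcamp → 0
19:40 start Rowing Advanced → 1
21:00 end Rowing Advanced → 0
Peak is 3, at 09:40 (Dance 60, Rowing Bootcamp, Spin Intro).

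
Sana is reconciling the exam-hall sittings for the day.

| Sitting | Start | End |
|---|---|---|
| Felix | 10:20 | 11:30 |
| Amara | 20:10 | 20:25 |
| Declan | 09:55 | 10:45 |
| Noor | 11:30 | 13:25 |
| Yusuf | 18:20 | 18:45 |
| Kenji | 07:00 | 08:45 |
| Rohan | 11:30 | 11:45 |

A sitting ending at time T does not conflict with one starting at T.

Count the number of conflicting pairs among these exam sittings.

2

Sorted by start: Kenji, Declan, Felix, Noor, Rohan, Yusuf, Amara.
Declan starts after Kenji ends — done with Kenji.
Felix starts before Declan ends → Declan and Felix overlap.
Noor starts after Declan ends — done with Declan.
Noor starts exactly when Felix ends (back-to-back, no overlap) — done with Felix.
Rohan starts before Noor ends → Noor and Rohan overlap.
Yusuf starts after Noor ends — done with Noor.
Yusuf starts after Rohan ends — done with Rohan.
Amara starts after Yusuf ends.
Overlapping pairs: Declan & Felix, Noor & Rohan — 2 in total.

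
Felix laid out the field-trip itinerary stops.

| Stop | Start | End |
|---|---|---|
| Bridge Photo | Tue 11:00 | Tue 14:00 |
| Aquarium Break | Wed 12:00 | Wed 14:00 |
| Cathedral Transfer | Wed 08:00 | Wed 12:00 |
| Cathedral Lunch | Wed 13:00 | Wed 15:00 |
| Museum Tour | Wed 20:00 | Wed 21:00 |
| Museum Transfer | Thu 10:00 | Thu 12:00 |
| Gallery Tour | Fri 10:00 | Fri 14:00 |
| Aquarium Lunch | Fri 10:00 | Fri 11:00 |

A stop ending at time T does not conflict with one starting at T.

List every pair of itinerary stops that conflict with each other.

Check each pair: they overlap iff neither finishes before the other starts.
Sorted by start: Bridge Photo, Cathedral Transfer, Aquarium Break, Cathedral Lunch, Museum Tour, Museum Transfer, Gallery Tour, Aquarium Lunch.
Cathedral Transfer starts after Bridge Photo ends, so Bridge Photo has no further overlaps.
Aquarium Break starts exactly when Cathedral Transfer ends (back-to-back, no overlap), so Cathedral Transfer has no further overlaps.
Cathedral Lunch starts before Aquarium Break ends → Aquarium Break and Cathedral Lunch overlap.
Museum Tour starts after Aquarium Break ends, so Aquarium Break has no further overlaps.
Museum Tour starts after Cathedral Lunch ends, so Cathedral Lunch has no further overlaps.
Museum Transfer starts after Museum Tour ends, so Museum Tour has no further overlaps.
Gallery Tour starts after Museum Transfer ends, so Museum Transfer has no further overlaps.
Aquarium Lunch starts before Gallery Tour ends → Gallery Tour and Aquarium Lunch overlap.

Aquarium Break & Cathedral Lunch, Aquarium Lunch & Gallery Tour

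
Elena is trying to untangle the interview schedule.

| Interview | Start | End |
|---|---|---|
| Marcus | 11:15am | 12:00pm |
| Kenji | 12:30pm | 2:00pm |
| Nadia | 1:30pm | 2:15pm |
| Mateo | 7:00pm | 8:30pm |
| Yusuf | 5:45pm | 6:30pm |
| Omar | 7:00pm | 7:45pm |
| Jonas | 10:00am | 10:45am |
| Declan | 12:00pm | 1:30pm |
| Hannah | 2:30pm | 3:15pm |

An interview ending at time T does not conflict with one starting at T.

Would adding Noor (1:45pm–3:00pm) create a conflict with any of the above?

Jonas: ends 10:45am at or before Noor starts 1:45pm → clear.
Marcus: ends 12:00pm at or before Noor starts 1:45pm → clear.
Declan: ends 1:30pm at or before Noor starts 1:45pm → clear.
Kenji: starts 12:30pm before Noor ends 3:00pm, and ends 2:00pm after Noor starts 1:45pm → overlap.
Nadia: starts 1:30pm before Noor ends 3:00pm, and ends 2:15pm after Noor starts 1:45pm → overlap.
Hannah: starts 2:30pm before Noor ends 3:00pm, and ends 3:15pm after Noor starts 1:45pm → overlap.
Yusuf: starts 5:45pm at or after Noor ends 3:00pm → clear.
Mateo: starts 7:00pm at or after Noor ends 3:00pm → clear.
Omar: starts 7:00pm at or after Noor ends 3:00pm → clear.
Noor overlaps Nadia, Kenji, Hannah.

Yes — it overlaps Hannah, Kenji, Nadia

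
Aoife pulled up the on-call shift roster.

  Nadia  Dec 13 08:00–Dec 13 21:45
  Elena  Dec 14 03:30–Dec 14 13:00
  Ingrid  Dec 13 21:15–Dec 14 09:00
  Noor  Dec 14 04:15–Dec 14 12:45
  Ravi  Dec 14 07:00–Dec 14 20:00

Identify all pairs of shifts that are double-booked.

Elena & Ingrid, Elena & Noor, Elena & Ravi, Ingrid & Nadia, Ingrid & Noor, Ingrid & Ravi, Noor & Ravi

Sorted by start: Nadia, Ingrid, Elena, Noor, Ravi.
Ingrid starts before Nadia ends → Nadia and Ingrid overlap.
Elena starts after Nadia ends — done with Nadia.
Elena starts before Ingrid ends → Ingrid and Elena overlap.
Noor starts before Ingrid ends → Ingrid and Noor overlap.
Ravi starts before Ingrid ends → Ingrid and Ravi overlap.
Noor starts before Elena ends → Elena and Noor overlap.
Ravi starts before Elena ends → Elena and Ravi overlap.
Ravi starts before Noor ends → Noor and Ravi overlap.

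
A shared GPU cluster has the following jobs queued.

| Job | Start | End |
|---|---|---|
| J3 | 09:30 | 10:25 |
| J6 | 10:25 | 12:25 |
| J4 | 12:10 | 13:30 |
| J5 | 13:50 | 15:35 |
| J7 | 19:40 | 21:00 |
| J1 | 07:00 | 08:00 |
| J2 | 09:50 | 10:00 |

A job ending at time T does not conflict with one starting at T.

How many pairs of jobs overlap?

Check each pair: they overlap iff neither finishes before the other starts.
Sorted by start: J1, J3, J2, J6, J4, J5, J7.
J3 starts after J1 ends, so nothing later overlaps J1 either.
J2 starts before J3 ends → J3 and J2 overlap.
J6 starts exactly when J3 ends (back-to-back, no overlap), so nothing later overlaps J3 either.
J6 starts after J2 ends, so nothing later overlaps J2 either.
J4 starts before J6 ends → J6 and J4 overlap.
J5 starts after J6 ends, so nothing later overlaps J6 either.
J5 starts after J4 ends, so nothing later overlaps J4 either.
J7 starts after J5 ends.
Overlapping pairs: J2 & J3, J4 & J6 — 2 in total.

2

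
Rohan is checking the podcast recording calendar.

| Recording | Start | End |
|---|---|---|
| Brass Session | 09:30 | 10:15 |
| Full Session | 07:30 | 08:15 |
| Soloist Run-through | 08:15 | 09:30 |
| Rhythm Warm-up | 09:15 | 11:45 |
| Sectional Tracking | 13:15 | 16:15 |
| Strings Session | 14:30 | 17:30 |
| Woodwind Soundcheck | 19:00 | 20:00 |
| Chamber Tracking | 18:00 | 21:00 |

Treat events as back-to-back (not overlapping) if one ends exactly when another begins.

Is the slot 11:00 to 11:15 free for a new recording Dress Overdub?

Full Session: ends 08:15 at or before Dress Overdub starts 11:00 → clear.
Soloist Run-through: ends 09:30 at or before Dress Overdub starts 11:00 → clear.
Rhythm Warm-up: starts 09:15 before Dress Overdub ends 11:15, and ends 11:45 after Dress Overdub starts 11:00 → overlap.
Brass Session: ends 10:15 at or before Dress Overdub starts 11:00 → clear.
Sectional Tracking: starts 13:15 at or after Dress Overdub ends 11:15 → clear.
Strings Session: starts 14:30 at or after Dress Overdub ends 11:15 → clear.
Chamber Tracking: starts 18:00 at or after Dress Overdub ends 11:15 → clear.
Woodwind Soundcheck: starts 19:00 at or after Dress Overdub ends 11:15 → clear.
Dress Overdub overlaps Rhythm Warm-up.

No — it overlaps Rhythm Warm-up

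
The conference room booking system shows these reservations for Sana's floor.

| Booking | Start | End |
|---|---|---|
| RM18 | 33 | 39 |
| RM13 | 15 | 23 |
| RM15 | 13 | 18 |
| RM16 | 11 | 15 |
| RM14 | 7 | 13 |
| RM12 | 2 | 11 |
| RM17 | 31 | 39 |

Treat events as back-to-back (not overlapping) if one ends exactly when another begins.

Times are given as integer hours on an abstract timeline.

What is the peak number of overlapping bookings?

Sweep the timeline, counting +1 at each start and −1 at each end (ends before starts at a tie):
2 start RM12 → 1
7 start RM14 → 2
11 end RM12 → 1
11 start RM16 → 2
13 end RM14 → 1
13 start RM15 → 2
15 end RM16 → 1
15 start RM13 → 2
18 end RM15 → 1
23 end RM13 → 0
31 start RM17 → 1
33 start RM18 → 2
39 end RM17 → 1
39 end RM18 → 0
Peak is 2, at 7 (RM12, RM14).

2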